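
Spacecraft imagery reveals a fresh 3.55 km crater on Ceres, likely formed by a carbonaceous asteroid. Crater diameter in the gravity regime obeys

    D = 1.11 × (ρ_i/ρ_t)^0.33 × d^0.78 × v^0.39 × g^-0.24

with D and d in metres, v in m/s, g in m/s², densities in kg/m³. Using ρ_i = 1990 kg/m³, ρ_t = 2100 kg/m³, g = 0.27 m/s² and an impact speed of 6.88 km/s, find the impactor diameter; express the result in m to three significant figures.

Rearranging for d: d = [D / (1.11 · (1990/2100)^0.33 · 6880^0.39 · 0.27^-0.24)]^(1/0.78).
D = 3550 m.
(1990/2100)^0.33 = 0.9824
6880^0.39 = 31.38
0.27^-0.24 = 1.369
Denominator = 1.11 × 0.9824 × 31.38 × 1.369 = 46.85
D / 46.85 = 3550 / 46.85 = 75.77
d = 75.77^(1/0.78) = 75.77^1.2821 = 256.9 m

d ≈ 257 m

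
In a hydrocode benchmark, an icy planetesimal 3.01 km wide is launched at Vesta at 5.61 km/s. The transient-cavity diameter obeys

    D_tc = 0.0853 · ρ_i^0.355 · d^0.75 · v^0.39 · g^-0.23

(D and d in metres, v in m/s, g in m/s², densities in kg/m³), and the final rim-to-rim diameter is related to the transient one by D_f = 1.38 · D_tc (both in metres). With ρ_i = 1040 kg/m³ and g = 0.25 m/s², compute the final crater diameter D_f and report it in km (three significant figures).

D_f ≈ 22.5 km

In SI: d = 3010 m, v = 5610 m/s.
ρ_i^0.355 = 1040^0.355 = 11.78
d^0.75 = 3010^0.75 = 406.4
v^0.39 = 5610^0.39 = 28.98
g^-0.23 = 0.25^-0.23 = 1.376
D_tc = 0.0853 × 11.78 × 406.4 × 28.98 × 1.376 = 16280 m
D_f = 1.38 × 16280 = 22466 m
     = 22.47 km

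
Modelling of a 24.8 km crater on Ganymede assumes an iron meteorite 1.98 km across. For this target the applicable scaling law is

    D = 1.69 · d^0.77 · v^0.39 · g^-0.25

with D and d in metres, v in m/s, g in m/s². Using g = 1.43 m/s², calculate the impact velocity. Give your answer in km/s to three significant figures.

Rearranging for v: v = [D / (1.69 · 1980^0.77 · 1.43^-0.25)]^(1/0.39).
D = 24800 m.
1980^0.77 = 345.5
1.43^-0.25 = 0.9145
Denominator = 1.69 × 345.5 × 0.9145 = 534.0
D / 534.0 = 24800 / 534.0 = 46.44
v = 46.44^(1/0.39) = 46.44^2.5641 = 18797 m/s

v ≈ 18.8 km/s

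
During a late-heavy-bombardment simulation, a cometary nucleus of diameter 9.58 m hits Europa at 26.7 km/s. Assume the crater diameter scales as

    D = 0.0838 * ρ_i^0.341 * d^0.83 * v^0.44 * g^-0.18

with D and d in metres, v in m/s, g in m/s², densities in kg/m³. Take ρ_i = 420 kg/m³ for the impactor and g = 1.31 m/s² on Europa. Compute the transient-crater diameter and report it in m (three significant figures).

D ≈ 362 m

In SI units: v = 26700 m/s.
ρ_i^0.341 = 420^0.341 = 7.844
d^0.83 = 9.58^0.83 = 6.524
v^0.44 = 26700^0.44 = 88.65
g^-0.18 = 1.31^-0.18 = 0.9526
D = 0.0838 × 7.844 × 6.524 × 88.65 × 0.9526 = 362.1 m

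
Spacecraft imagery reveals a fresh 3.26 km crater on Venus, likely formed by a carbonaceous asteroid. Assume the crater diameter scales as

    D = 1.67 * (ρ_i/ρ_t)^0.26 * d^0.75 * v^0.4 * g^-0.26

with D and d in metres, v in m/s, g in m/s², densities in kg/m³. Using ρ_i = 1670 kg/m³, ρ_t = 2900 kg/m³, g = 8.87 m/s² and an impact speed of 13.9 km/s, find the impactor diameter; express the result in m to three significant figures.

Rearranging for d: d = [D / (1.67 · (1670/2900)^0.26 · 13900^0.4 · 8.87^-0.26)]^(1/0.75).
D = 3260 m.
(1670/2900)^0.26 = 0.8663
13900^0.4 = 45.42
8.87^-0.26 = 0.5669
Denominator = 1.67 × 0.8663 × 45.42 × 0.5669 = 37.25
D / 37.25 = 3260 / 37.25 = 87.52
d = 87.52^(1/0.75) = 87.52^1.3333 = 388.5 m

d ≈ 389 m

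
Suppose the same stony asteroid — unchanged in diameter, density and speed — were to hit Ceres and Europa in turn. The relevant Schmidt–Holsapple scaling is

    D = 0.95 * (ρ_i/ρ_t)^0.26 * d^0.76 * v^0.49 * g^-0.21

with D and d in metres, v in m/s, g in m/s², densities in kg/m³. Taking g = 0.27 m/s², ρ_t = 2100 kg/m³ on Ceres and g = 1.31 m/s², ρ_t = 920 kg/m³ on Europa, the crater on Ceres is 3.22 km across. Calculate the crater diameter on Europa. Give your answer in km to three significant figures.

The impactor-only factors (d, v, ρ_i) cancel in the ratio, leaving D_Europa/D_Ceres = (g_Europa/g_Ceres)^-0.21 · (ρ_t,Ceres/ρ_t,Europa)^0.26.
(1.31/0.27)^-0.21 = 4.852^-0.21 = 0.7177
(2100/920)^0.26 = 2.283^0.26 = 1.239
Ratio = 0.7177 × 1.239 = 0.8892
D_Europa = 0.8892 × 3.22 km = 2.86 km

D ≈ 2.86 km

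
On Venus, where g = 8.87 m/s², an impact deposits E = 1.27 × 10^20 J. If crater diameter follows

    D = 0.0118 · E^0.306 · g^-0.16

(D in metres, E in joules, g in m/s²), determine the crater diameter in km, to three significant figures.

E^0.306 = (1.27 × 10^20)^0.306 = 1.418 × 10^6
g^-0.16 = 8.87^-0.16 = 0.7052
D = 0.0118 × 1.418 × 10^6 × 0.7052 = 11800 m
   = 11.80 km

D ≈ 11.8 km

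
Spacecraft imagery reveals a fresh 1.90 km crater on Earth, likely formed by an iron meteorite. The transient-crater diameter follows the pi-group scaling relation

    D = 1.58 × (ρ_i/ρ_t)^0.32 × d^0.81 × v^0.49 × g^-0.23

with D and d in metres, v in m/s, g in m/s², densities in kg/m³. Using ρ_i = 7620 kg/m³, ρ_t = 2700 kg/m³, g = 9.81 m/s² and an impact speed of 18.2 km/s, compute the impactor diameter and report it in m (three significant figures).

Rearranging for d: d = [D / (1.58 · (7620/2700)^0.32 · 18200^0.49 · 9.81^-0.23)]^(1/0.81).
D = 1900 m.
(7620/2700)^0.32 = 1.394
18200^0.49 = 122.3
9.81^-0.23 = 0.5914
Denominator = 1.58 × 1.394 × 122.3 × 0.5914 = 159.3
D / 159.3 = 1900 / 159.3 = 11.93
d = 11.93^(1/0.81) = 11.93^1.2346 = 21.34 m

d ≈ 21.3 m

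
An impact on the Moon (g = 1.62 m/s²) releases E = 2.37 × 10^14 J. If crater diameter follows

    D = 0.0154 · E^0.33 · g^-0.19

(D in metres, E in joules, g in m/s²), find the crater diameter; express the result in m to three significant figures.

E^0.33 = (2.37 × 10^14)^0.33 = 5.542 × 10^4
g^-0.19 = 1.62^-0.19 = 0.9124
D = 0.0154 × 5.542 × 10^4 × 0.9124 = 778.7 m

D ≈ 779 m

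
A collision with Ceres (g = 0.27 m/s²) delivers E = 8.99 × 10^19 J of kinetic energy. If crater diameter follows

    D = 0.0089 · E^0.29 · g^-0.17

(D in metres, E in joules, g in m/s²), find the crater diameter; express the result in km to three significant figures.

E^0.29 = (8.99 × 10^19)^0.29 = 6.118 × 10^5
g^-0.17 = 0.27^-0.17 = 1.249
D = 0.0089 × 6.118 × 10^5 × 1.249 = 6801 m
   = 6.801 km

D ≈ 6.80 km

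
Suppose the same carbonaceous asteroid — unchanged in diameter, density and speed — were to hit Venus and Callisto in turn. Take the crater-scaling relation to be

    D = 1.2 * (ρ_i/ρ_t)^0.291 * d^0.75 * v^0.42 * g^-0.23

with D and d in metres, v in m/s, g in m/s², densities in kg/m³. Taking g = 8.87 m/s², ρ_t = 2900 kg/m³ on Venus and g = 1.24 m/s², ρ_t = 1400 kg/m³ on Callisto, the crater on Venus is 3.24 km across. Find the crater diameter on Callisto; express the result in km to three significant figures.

D ≈ 6.30 km

The impactor-only factors (d, v, ρ_i) cancel in the ratio, leaving D_Callisto/D_Venus = (g_Callisto/g_Venus)^-0.23 · (ρ_t,Venus/ρ_t,Callisto)^0.291.
(1.24/8.87)^-0.23 = 0.1398^-0.23 = 1.572
(2900/1400)^0.291 = 2.071^0.291 = 1.236
Ratio = 1.572 × 1.236 = 1.943
D_Callisto = 1.943 × 3.24 km = 6.30 km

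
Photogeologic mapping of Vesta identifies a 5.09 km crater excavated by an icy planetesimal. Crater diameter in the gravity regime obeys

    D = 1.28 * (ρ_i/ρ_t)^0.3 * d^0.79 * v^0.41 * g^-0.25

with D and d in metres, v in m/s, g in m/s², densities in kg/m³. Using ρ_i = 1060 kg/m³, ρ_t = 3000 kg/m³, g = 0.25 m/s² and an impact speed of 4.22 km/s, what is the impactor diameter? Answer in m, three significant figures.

Rearranging for d: d = [D / (1.28 · (1060/3000)^0.3 · 4220^0.41 · 0.25^-0.25)]^(1/0.79).
D = 5090 m.
(1060/3000)^0.3 = 0.7319
4220^0.41 = 30.65
0.25^-0.25 = 1.414
Denominator = 1.28 × 0.7319 × 30.65 × 1.414 = 40.60
D / 40.60 = 5090 / 40.60 = 125.4
d = 125.4^(1/0.79) = 125.4^1.2658 = 452.9 m

d ≈ 453 m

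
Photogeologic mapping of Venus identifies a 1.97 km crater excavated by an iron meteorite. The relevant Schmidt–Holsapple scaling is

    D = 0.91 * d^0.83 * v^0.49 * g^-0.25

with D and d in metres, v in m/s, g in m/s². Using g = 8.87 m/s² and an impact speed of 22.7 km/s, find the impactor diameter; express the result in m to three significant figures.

d ≈ 54.0 m

Rearranging for d: d = [D / (0.91 · 22700^0.49 · 8.87^-0.25)]^(1/0.83).
D = 1970 m.
22700^0.49 = 136.3
8.87^-0.25 = 0.5795
Denominator = 0.91 × 136.3 × 0.5795 = 71.88
D / 71.88 = 1970 / 71.88 = 27.41
d = 27.41^(1/0.83) = 27.41^1.2048 = 54.00 m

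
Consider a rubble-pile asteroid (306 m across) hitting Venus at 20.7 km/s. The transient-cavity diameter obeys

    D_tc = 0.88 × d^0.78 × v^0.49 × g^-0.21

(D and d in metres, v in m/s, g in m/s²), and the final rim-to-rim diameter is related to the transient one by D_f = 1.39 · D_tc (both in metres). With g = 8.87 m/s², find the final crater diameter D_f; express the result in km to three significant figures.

D_f ≈ 8.75 km

v = 20700 m/s.
d^0.78 = 306^0.78 = 86.87
v^0.49 = 20700^0.49 = 130.3
g^-0.21 = 8.87^-0.21 = 0.6323
D_tc = 0.88 × 86.87 × 130.3 × 0.6323 = 6298 m
D_f = 1.39 × 6298 = 8754 m
     = 8.754 km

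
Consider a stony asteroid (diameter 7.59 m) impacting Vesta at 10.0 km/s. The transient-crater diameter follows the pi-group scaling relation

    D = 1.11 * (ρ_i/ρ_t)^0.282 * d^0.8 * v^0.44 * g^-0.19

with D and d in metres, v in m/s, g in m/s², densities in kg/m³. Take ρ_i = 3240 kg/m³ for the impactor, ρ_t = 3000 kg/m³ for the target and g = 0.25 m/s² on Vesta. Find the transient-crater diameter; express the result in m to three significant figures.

D ≈ 430 m

In SI units: v = 10000 m/s.
(ρ_i/ρ_t)^0.282 = (3240/3000)^0.282 = 1.022
d^0.8 = 7.59^0.8 = 5.060
v^0.44 = 10000^0.44 = 57.54
g^-0.19 = 0.25^-0.19 = 1.301
D = 1.11 × 1.022 × 5.060 × 57.54 × 1.301 = 429.7 m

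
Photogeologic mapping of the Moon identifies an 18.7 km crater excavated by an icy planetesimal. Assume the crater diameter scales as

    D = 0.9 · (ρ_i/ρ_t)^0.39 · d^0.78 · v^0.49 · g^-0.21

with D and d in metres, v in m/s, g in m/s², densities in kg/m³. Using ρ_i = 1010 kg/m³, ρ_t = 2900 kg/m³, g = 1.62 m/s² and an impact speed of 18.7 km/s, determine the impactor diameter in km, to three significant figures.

Rearranging for d: d = [D / (0.9 · (1010/2900)^0.39 · 18700^0.49 · 1.62^-0.21)]^(1/0.78).
D = 18700 m.
(1010/2900)^0.39 = 0.6628
18700^0.49 = 123.9
1.62^-0.21 = 0.9037
Denominator = 0.9 × 0.6628 × 123.9 × 0.9037 = 66.79
D / 66.79 = 18700 / 66.79 = 280.0
d = 280.0^(1/0.78) = 280.0^1.2821 = 1372 m

d ≈ 1.37 km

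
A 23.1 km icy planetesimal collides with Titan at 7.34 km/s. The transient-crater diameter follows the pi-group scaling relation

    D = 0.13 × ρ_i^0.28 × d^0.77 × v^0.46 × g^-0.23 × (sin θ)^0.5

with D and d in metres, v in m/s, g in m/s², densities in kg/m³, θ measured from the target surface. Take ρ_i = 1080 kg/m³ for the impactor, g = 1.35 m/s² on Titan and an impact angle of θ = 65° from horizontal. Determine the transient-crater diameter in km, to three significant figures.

D ≈ 112 km

In SI units: d = 23100 m, v = 7340 m/s.
ρ_i^0.28 = 1080^0.28 = 7.069
d^0.77 = 23100^0.77 = 2291
v^0.46 = 7340^0.46 = 60.01
g^-0.23 = 1.35^-0.23 = 0.9333
(sin 65°)^0.5 = 0.9063^0.5 = 0.9520
D = 0.13 × 7.069 × 2291 × 60.01 × 0.9333 × 0.9520 = 1.123 × 10^5 m
   = 112.3 km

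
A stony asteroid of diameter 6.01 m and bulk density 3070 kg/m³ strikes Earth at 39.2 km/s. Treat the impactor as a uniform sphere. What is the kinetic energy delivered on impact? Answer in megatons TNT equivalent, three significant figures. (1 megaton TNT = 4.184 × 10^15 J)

v = 39200 m/s.
Mass m = (π/6) ρ d³ = (π/6) × 3070 × (6.01)³ = 3.489 × 10^5 kg
E = ½ m v² = 0.5 × 3.489 × 10^5 × (39200)² = 2.681 × 10^14 J
   = 2.681 × 10^14 / 4.184×10^15 = 0.06408 Mt

E ≈ 0.0641 Mt TNT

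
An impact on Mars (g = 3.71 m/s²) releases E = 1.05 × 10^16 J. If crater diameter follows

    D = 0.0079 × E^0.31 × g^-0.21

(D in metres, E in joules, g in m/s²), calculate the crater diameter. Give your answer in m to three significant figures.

E^0.31 = (1.05 × 10^16)^0.31 = 9.259 × 10^4
g^-0.21 = 3.71^-0.21 = 0.7593
D = 0.0079 × 9.259 × 10^4 × 0.7593 = 555.4 m

D ≈ 555 m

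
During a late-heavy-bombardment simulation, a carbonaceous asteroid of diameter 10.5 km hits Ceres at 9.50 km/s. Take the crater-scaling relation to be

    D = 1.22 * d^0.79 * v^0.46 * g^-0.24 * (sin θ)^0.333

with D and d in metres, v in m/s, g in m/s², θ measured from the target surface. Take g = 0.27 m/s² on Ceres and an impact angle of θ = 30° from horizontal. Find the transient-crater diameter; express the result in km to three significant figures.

D ≈ 135 km

In SI units: d = 10500 m, v = 9500 m/s.
d^0.79 = 10500^0.79 = 1502
v^0.46 = 9500^0.46 = 67.57
g^-0.24 = 0.27^-0.24 = 1.369
(sin 30°)^0.333 = 0.5000^0.333 = 0.7939
D = 1.22 × 1502 × 67.57 × 1.369 × 0.7939 = 1.346 × 10^5 m
   = 134.6 km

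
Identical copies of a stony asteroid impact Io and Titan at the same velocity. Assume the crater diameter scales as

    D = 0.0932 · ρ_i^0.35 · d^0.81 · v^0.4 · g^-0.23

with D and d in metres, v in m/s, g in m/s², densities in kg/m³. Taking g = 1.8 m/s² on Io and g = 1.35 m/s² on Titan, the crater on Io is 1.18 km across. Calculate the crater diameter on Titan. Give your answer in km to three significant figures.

All impactor-dependent factors cancel in the ratio, leaving D_Titan/D_Io = (g_Titan/g_Io)^-0.23.
(1.35/1.8)^-0.23 = 0.7500^-0.23 = 1.068
D_Titan = 1.068 × 1.18 km = 1.26 km

D ≈ 1.26 km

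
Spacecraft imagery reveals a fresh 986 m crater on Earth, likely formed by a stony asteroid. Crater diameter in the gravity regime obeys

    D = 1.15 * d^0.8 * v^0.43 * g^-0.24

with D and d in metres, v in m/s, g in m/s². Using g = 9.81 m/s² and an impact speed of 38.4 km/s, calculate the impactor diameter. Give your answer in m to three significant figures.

Rearranging for d: d = [D / (1.15 · 38400^0.43 · 9.81^-0.24)]^(1/0.8).
38400^0.43 = 93.60
9.81^-0.24 = 0.5781
Denominator = 1.15 × 93.60 × 0.5781 = 62.23
D / 62.23 = 986 / 62.23 = 15.84
d = 15.84^(1/0.8) = 15.84^1.25 = 31.60 m

d ≈ 31.6 m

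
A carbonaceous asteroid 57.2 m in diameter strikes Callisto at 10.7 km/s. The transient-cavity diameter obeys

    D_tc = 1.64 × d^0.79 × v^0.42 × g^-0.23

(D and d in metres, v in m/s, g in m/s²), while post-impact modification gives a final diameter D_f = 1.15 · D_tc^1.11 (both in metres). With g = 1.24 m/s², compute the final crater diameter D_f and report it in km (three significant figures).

D_f ≈ 4.95 km

v = 10700 m/s.
d^0.79 = 57.2^0.79 = 24.45
v^0.42 = 10700^0.42 = 49.24
g^-0.23 = 1.24^-0.23 = 0.9517
D_tc = 1.64 × 24.45 × 49.24 × 0.9517 = 1879 m
D_f = 1.15 × (1879)^1.11 = 4952 m
     = 4.952 km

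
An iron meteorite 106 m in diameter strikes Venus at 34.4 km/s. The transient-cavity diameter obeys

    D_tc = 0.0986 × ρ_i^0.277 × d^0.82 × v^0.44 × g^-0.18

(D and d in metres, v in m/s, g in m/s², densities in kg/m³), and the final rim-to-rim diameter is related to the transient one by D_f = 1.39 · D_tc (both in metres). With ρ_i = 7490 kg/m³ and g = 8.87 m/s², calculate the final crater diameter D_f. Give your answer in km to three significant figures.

v = 34400 m/s.
ρ_i^0.277 = 7490^0.277 = 11.84
d^0.82 = 106^0.82 = 45.79
v^0.44 = 34400^0.44 = 99.10
g^-0.18 = 8.87^-0.18 = 0.6751
D_tc = 0.0986 × 11.84 × 45.79 × 99.10 × 0.6751 = 3576 m
D_f = 1.39 × 3576 = 4971 m
     = 4.971 km

D_f ≈ 4.97 km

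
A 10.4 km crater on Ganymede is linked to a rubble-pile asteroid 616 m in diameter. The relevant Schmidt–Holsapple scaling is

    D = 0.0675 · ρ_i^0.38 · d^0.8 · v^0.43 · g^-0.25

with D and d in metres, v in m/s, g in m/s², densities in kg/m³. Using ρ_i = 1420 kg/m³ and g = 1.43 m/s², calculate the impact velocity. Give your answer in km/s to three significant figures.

Rearranging for v: v = [D / (0.0675 · 1420^0.38 · 616^0.8 · 1.43^-0.25)]^(1/0.43).
D = 10400 m.
1420^0.38 = 15.77
616^0.8 = 170.5
1.43^-0.25 = 0.9145
Denominator = 0.0675 × 15.77 × 170.5 × 0.9145 = 166.0
D / 166.0 = 10400 / 166.0 = 62.65
v = 62.65^(1/0.43) = 62.65^2.3256 = 15098 m/s

v ≈ 15.1 km/s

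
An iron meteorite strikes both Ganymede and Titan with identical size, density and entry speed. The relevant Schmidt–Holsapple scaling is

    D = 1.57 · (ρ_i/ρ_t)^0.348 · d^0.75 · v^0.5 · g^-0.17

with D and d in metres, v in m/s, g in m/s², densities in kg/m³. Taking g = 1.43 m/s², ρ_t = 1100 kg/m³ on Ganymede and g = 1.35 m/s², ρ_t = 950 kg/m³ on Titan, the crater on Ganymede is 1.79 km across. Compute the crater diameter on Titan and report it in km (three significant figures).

D ≈ 1.90 km

The impactor-only factors (d, v, ρ_i) cancel in the ratio, leaving D_Titan/D_Ganymede = (g_Titan/g_Ganymede)^-0.17 · (ρ_t,Ganymede/ρ_t,Titan)^0.348.
(1.35/1.43)^-0.17 = 0.9441^-0.17 = 1.010
(1100/950)^0.348 = 1.158^0.348 = 1.052
Ratio = 1.010 × 1.052 = 1.063
D_Titan = 1.063 × 1.79 km = 1.90 km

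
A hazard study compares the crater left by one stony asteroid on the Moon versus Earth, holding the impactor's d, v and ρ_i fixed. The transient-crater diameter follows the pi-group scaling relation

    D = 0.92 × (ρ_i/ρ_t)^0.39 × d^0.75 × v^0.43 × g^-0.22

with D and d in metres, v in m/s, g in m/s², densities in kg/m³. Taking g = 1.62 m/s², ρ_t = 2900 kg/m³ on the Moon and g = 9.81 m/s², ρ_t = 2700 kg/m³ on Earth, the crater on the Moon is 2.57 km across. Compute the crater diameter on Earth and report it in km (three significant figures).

D ≈ 1.78 km

The impactor-only factors (d, v, ρ_i) cancel in the ratio, leaving D_Earth/D_Moon = (g_Earth/g_Moon)^-0.22 · (ρ_t,Moon/ρ_t,Earth)^0.39.
(9.81/1.62)^-0.22 = 6.056^-0.22 = 0.6729
(2900/2700)^0.39 = 1.074^0.39 = 1.028
Ratio = 0.6729 × 1.028 = 0.6917
D_Earth = 0.6917 × 2.57 km = 1.78 km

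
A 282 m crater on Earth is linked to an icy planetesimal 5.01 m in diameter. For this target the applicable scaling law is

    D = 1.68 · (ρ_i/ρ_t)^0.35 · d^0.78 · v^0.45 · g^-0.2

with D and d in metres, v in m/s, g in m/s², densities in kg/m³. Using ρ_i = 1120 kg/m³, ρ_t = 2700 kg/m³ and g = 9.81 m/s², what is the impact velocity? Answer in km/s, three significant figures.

v ≈ 29.5 km/s

Rearranging for v: v = [D / (1.68 · (1120/2700)^0.35 · 5.01^0.78 · 9.81^-0.2)]^(1/0.45).
(1120/2700)^0.35 = 0.7349
5.01^0.78 = 3.515
9.81^-0.2 = 0.6334
Denominator = 1.68 × 0.7349 × 3.515 × 0.6334 = 2.749
D / 2.749 = 282 / 2.749 = 102.6
v = 102.6^(1/0.45) = 102.6^2.2222 = 29456 m/s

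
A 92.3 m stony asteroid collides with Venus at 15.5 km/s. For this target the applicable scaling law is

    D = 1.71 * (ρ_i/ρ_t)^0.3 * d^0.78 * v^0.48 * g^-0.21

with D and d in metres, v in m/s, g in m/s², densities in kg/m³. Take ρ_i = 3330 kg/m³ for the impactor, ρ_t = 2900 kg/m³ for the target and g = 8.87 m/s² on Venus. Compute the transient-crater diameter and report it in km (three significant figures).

D ≈ 3.95 km

In SI units: v = 15500 m/s.
(ρ_i/ρ_t)^0.3 = (3330/2900)^0.3 = 1.042
d^0.78 = 92.3^0.78 = 34.11
v^0.48 = 15500^0.48 = 102.7
g^-0.21 = 8.87^-0.21 = 0.6323
D = 1.71 × 1.042 × 34.11 × 102.7 × 0.6323 = 3947 m
   = 3.947 km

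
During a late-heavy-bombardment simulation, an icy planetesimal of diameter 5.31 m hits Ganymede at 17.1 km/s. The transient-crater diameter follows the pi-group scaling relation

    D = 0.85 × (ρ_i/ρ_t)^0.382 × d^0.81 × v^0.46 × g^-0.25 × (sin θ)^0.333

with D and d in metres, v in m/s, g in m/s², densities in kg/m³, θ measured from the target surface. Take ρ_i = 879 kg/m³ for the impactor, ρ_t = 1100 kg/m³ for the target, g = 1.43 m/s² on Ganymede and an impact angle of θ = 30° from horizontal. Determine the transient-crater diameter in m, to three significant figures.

D ≈ 194 m

In SI units: v = 17100 m/s.
(ρ_i/ρ_t)^0.382 = (879/1100)^0.382 = 0.9179
d^0.81 = 5.31^0.81 = 3.867
v^0.46 = 17100^0.46 = 88.55
g^-0.25 = 1.43^-0.25 = 0.9145
(sin 30°)^0.333 = 0.5000^0.333 = 0.7939
D = 0.85 × 0.9179 × 3.867 × 88.55 × 0.9145 × 0.7939 = 194.0 m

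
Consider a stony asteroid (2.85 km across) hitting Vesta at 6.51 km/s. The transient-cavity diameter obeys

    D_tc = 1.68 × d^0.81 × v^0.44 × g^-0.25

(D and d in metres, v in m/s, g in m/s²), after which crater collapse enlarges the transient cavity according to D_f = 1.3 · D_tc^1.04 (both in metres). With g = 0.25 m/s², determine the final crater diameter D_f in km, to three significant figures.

D_f ≈ 145 km

In SI: d = 2850 m, v = 6510 m/s.
d^0.81 = 2850^0.81 = 628.7
v^0.44 = 6510^0.44 = 47.64
g^-0.25 = 0.25^-0.25 = 1.414
D_tc = 1.68 × 628.7 × 47.64 × 1.414 = 71150 m
D_f = 1.3 × (71150)^1.04 = 1.446 × 10^5 m
     = 144.6 km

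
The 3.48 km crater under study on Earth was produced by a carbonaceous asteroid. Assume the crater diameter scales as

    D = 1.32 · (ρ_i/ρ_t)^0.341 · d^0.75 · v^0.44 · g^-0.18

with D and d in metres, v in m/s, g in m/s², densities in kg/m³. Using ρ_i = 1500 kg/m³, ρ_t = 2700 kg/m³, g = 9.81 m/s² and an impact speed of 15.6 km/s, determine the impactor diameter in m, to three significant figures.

d ≈ 285 m

Rearranging for d: d = [D / (1.32 · (1500/2700)^0.341 · 15600^0.44 · 9.81^-0.18)]^(1/0.75).
D = 3480 m.
(1500/2700)^0.341 = 0.8184
15600^0.44 = 69.98
9.81^-0.18 = 0.6630
Denominator = 1.32 × 0.8184 × 69.98 × 0.6630 = 50.12
D / 50.12 = 3480 / 50.12 = 69.43
d = 69.43^(1/0.75) = 69.43^1.3333 = 285.3 m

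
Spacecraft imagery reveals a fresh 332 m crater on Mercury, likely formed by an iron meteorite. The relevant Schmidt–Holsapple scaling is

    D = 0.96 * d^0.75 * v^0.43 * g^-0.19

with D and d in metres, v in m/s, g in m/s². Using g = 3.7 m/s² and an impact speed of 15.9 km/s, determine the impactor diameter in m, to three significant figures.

d ≈ 13.2 m

Rearranging for d: d = [D / (0.96 · 15900^0.43 · 3.7^-0.19)]^(1/0.75).
15900^0.43 = 64.06
3.7^-0.19 = 0.7799
Denominator = 0.96 × 64.06 × 0.7799 = 47.96
D / 47.96 = 332 / 47.96 = 6.922
d = 6.922^(1/0.75) = 6.922^1.3333 = 13.19 m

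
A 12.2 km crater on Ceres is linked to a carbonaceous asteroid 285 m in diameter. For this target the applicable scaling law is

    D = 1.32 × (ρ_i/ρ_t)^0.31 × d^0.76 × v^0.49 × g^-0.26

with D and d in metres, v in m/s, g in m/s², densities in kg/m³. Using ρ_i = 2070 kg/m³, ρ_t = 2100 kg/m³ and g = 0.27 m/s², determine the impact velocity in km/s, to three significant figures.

v ≈ 9.73 km/s

Rearranging for v: v = [D / (1.32 · (2070/2100)^0.31 · 285^0.76 · 0.27^-0.26)]^(1/0.49).
D = 12200 m.
(2070/2100)^0.31 = 0.9955
285^0.76 = 73.40
0.27^-0.26 = 1.406
Denominator = 1.32 × 0.9955 × 73.40 × 1.406 = 135.6
D / 135.6 = 12200 / 135.6 = 89.97
v = 89.97^(1/0.49) = 89.97^2.0408 = 9726 m/s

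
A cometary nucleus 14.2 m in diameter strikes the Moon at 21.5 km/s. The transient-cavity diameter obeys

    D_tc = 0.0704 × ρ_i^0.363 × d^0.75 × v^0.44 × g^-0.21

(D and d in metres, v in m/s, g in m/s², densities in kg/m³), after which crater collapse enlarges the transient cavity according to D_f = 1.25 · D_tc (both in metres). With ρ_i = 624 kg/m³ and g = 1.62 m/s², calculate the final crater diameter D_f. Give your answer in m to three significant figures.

D_f ≈ 485 m

v = 21500 m/s.
ρ_i^0.363 = 624^0.363 = 10.34
d^0.75 = 14.2^0.75 = 7.315
v^0.44 = 21500^0.44 = 80.59
g^-0.21 = 1.62^-0.21 = 0.9037
D_tc = 0.0704 × 10.34 × 7.315 × 80.59 × 0.9037 = 387.8 m
D_f = 1.25 × 387.8 = 484.8 m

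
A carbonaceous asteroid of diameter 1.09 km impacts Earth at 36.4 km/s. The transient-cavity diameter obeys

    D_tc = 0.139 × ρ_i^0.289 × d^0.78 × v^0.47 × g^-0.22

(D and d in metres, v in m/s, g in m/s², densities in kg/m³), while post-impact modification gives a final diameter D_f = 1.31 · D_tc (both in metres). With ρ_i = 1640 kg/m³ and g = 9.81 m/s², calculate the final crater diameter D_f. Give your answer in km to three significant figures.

In SI: d = 1090 m, v = 36400 m/s.
ρ_i^0.289 = 1640^0.289 = 8.494
d^0.78 = 1090^0.78 = 234.0
v^0.47 = 36400^0.47 = 139.2
g^-0.22 = 9.81^-0.22 = 0.6051
D_tc = 0.139 × 8.494 × 234.0 × 139.2 × 0.6051 = 23270 m
D_f = 1.31 × 23270 = 30484 m
     = 30.48 km

D_f ≈ 30.5 km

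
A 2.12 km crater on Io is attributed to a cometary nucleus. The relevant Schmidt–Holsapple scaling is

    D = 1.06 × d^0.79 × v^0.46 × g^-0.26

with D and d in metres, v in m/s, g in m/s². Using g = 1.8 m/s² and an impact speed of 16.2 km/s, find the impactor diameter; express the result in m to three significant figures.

d ≈ 64.8 m

Rearranging for d: d = [D / (1.06 · 16200^0.46 · 1.8^-0.26)]^(1/0.79).
D = 2120 m.
16200^0.46 = 86.37
1.8^-0.26 = 0.8583
Denominator = 1.06 × 86.37 × 0.8583 = 78.58
D / 78.58 = 2120 / 78.58 = 26.98
d = 26.98^(1/0.79) = 26.98^1.2658 = 64.78 m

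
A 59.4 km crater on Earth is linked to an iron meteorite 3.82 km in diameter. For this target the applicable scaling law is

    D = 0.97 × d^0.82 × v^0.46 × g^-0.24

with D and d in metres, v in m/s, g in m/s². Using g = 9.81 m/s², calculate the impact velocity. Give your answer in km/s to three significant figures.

Rearranging for v: v = [D / (0.97 · 3820^0.82 · 9.81^-0.24)]^(1/0.46).
D = 59400 m.
3820^0.82 = 865.5
9.81^-0.24 = 0.5781
Denominator = 0.97 × 865.5 × 0.5781 = 485.3
D / 485.3 = 59400 / 485.3 = 122.4
v = 122.4^(1/0.46) = 122.4^2.1739 = 34564 m/s

v ≈ 34.6 km/s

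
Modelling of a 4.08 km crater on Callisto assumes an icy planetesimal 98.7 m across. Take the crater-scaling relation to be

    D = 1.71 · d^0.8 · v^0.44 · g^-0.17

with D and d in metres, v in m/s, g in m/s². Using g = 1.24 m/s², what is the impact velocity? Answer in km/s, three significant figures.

Rearranging for v: v = [D / (1.71 · 98.7^0.8 · 1.24^-0.17)]^(1/0.44).
D = 4080 m.
98.7^0.8 = 39.40
1.24^-0.17 = 0.9641
Denominator = 1.71 × 39.40 × 0.9641 = 64.96
D / 64.96 = 4080 / 64.96 = 62.81
v = 62.81^(1/0.44) = 62.81^2.2727 = 12201 m/s

v ≈ 12.2 km/s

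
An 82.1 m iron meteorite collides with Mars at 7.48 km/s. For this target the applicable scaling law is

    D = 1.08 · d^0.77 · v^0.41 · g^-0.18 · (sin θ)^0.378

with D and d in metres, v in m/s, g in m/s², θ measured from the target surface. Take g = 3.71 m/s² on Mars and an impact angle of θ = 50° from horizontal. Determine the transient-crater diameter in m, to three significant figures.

D ≈ 890 m

In SI units: v = 7480 m/s.
d^0.77 = 82.1^0.77 = 29.79
v^0.41 = 7480^0.41 = 38.75
g^-0.18 = 3.71^-0.18 = 0.7898
(sin 50°)^0.378 = 0.7660^0.378 = 0.9041
D = 1.08 × 29.79 × 38.75 × 0.7898 × 0.9041 = 890.2 m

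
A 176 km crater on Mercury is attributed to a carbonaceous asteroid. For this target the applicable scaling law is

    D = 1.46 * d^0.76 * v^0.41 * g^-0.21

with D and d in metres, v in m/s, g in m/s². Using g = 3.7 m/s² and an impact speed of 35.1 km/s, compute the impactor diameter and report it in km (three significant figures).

Rearranging for d: d = [D / (1.46 · 35100^0.41 · 3.7^-0.21)]^(1/0.76).
D = 176000 m.
35100^0.41 = 73.04
3.7^-0.21 = 0.7598
Denominator = 1.46 × 73.04 × 0.7598 = 81.02
D / 81.02 = 176000 / 81.02 = 2172
d = 2172^(1/0.76) = 2172^1.3158 = 24583 m

d ≈ 24.6 km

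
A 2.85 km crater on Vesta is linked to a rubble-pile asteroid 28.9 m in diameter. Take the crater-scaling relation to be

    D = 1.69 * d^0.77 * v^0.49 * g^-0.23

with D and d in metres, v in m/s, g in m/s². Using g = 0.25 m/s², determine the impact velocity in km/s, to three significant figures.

v ≈ 10.2 km/s

Rearranging for v: v = [D / (1.69 · 28.9^0.77 · 0.25^-0.23)]^(1/0.49).
D = 2850 m.
28.9^0.77 = 13.33
0.25^-0.23 = 1.376
Denominator = 1.69 × 13.33 × 1.376 = 31.00
D / 31.00 = 2850 / 31.00 = 91.94
v = 91.94^(1/0.49) = 91.94^2.0408 = 10165 m/s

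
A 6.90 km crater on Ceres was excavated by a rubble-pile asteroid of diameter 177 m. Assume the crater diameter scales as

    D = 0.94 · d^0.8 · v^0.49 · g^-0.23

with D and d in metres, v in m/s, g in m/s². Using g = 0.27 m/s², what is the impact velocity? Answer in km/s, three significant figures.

v ≈ 8.96 km/s

Rearranging for v: v = [D / (0.94 · 177^0.8 · 0.27^-0.23)]^(1/0.49).
D = 6900 m.
177^0.8 = 62.86
0.27^-0.23 = 1.351
Denominator = 0.94 × 62.86 × 1.351 = 79.83
D / 79.83 = 6900 / 79.83 = 86.43
v = 86.43^(1/0.49) = 86.43^2.0408 = 8961 m/s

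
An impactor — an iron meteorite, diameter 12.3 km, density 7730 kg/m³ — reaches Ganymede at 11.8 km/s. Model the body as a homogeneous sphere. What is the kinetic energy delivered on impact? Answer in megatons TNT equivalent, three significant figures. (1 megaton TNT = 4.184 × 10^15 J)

E ≈ 1.25 × 10^8 Mt TNT

d = 12300 m; v = 11800 m/s.
Mass m = (π/6) ρ d³ = (π/6) × 7730 × (12300)³ = 7.532 × 10^15 kg
E = ½ m v² = 0.5 × 7.532 × 10^15 × (11800)² = 5.244 × 10^23 J
   = 5.244 × 10^23 / 4.184×10^15 = 1.253 × 10^8 Mt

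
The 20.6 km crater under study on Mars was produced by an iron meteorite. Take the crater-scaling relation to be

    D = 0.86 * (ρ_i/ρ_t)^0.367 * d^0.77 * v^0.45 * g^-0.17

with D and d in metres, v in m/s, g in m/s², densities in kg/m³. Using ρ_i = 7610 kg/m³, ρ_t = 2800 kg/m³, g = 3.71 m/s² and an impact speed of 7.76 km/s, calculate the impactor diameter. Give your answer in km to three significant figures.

d ≈ 2.15 km

Rearranging for d: d = [D / (0.86 · (7610/2800)^0.367 · 7760^0.45 · 3.71^-0.17)]^(1/0.77).
D = 20600 m.
(7610/2800)^0.367 = 1.443
7760^0.45 = 56.29
3.71^-0.17 = 0.8002
Denominator = 0.86 × 1.443 × 56.29 × 0.8002 = 55.90
D / 55.90 = 20600 / 55.90 = 368.5
d = 368.5^(1/0.77) = 368.5^1.2987 = 2153 m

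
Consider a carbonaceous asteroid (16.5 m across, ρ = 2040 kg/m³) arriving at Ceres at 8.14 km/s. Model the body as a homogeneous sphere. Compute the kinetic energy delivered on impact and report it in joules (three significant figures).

v = 8140 m/s.
Mass m = (π/6) ρ d³ = (π/6) × 2040 × (16.5)³ = 4.798 × 10^6 kg
E = ½ m v² = 0.5 × 4.798 × 10^6 × (8140)² = 1.590 × 10^14 J

E ≈ 1.59 × 10^14 J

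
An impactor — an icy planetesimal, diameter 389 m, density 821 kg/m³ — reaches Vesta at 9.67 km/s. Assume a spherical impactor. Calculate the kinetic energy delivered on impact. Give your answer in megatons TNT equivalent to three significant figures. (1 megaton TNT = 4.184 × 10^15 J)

v = 9670 m/s.
Mass m = (π/6) ρ d³ = (π/6) × 821 × (389)³ = 2.530 × 10^10 kg
E = ½ m v² = 0.5 × 2.530 × 10^10 × (9670)² = 1.183 × 10^18 J
   = 1.183 × 10^18 / 4.184×10^15 = 282.7 Mt

E ≈ 283 Mt TNT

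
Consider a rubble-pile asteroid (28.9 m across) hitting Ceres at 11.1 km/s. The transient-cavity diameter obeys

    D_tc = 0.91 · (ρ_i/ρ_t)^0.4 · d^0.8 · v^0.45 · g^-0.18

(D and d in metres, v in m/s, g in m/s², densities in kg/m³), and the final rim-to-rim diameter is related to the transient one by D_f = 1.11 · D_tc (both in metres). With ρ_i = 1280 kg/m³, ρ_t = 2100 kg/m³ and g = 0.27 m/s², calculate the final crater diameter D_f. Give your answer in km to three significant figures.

D_f ≈ 1.02 km

v = 11100 m/s.
(ρ_i/ρ_t)^0.4 = (1280/2100)^0.4 = 0.8203
d^0.8 = 28.9^0.8 = 14.75
v^0.45 = 11100^0.45 = 66.13
g^-0.18 = 0.27^-0.18 = 1.266
D_tc = 0.91 × 0.8203 × 14.75 × 66.13 × 1.266 = 921.8 m
D_f = 1.11 × 921.8 = 1023 m
     = 1.023 km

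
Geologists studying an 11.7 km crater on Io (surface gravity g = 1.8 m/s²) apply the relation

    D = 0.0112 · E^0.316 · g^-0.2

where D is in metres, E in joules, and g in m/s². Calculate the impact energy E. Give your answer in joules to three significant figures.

E ≈ 1.62 × 10^19 J

Rearranging: E = [D / (0.0112 · g^-0.2)]^(1/0.316).
D = 11700 m.
g^-0.2 = 1.8^-0.2 = 0.8891
D / (0.0112 × 0.8891) = 11700 / (9.958 × 10^-3) = 1.175 × 10^6
E = (1.175 × 10^6)^3.1646 = 1.619 × 10^19 J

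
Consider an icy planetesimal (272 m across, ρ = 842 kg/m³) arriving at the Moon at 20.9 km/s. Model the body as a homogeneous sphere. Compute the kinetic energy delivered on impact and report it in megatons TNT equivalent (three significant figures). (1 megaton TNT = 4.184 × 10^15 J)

E ≈ 463 Mt TNT

v = 20900 m/s.
Mass m = (π/6) ρ d³ = (π/6) × 842 × (272)³ = 8.872 × 10^9 kg
E = ½ m v² = 0.5 × 8.872 × 10^9 × (20900)² = 1.938 × 10^18 J
   = 1.938 × 10^18 / 4.184×10^15 = 463.2 Mt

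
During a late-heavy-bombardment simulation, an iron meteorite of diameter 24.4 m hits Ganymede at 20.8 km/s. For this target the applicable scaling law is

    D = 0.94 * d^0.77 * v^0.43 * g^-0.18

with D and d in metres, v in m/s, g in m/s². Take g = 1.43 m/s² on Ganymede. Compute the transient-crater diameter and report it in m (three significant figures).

In SI units: v = 20800 m/s.
d^0.77 = 24.4^0.77 = 11.70
v^0.43 = 20800^0.43 = 71.91
g^-0.18 = 1.43^-0.18 = 0.9376
D = 0.94 × 11.70 × 71.91 × 0.9376 = 741.5 m

D ≈ 742 m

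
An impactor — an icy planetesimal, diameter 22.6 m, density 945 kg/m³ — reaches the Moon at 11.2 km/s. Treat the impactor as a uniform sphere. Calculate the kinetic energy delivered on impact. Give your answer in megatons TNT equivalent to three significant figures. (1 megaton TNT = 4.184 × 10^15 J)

v = 11200 m/s.
Mass m = (π/6) ρ d³ = (π/6) × 945 × (22.6)³ = 5.712 × 10^6 kg
E = ½ m v² = 0.5 × 5.712 × 10^6 × (11200)² = 3.583 × 10^14 J
   = 3.583 × 10^14 / 4.184×10^15 = 0.08564 Mt

E ≈ 0.0856 Mt TNT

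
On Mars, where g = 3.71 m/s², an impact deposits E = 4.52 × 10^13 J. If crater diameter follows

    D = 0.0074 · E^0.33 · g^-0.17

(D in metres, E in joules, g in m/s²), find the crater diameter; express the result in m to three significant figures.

E^0.33 = (4.52 × 10^13)^0.33 = 3.208 × 10^4
g^-0.17 = 3.71^-0.17 = 0.8002
D = 0.0074 × 3.208 × 10^4 × 0.8002 = 190.0 m

D ≈ 190 m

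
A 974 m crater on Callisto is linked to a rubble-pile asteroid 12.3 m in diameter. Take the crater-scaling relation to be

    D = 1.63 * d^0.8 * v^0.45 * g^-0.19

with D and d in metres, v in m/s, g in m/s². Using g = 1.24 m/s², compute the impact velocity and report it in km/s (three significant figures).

Rearranging for v: v = [D / (1.63 · 12.3^0.8 · 1.24^-0.19)]^(1/0.45).
12.3^0.8 = 7.446
1.24^-0.19 = 0.9600
Denominator = 1.63 × 7.446 × 0.9600 = 11.65
D / 11.65 = 974 / 11.65 = 83.61
v = 83.61^(1/0.45) = 83.61^2.2222 = 18691 m/s

v ≈ 18.7 km/s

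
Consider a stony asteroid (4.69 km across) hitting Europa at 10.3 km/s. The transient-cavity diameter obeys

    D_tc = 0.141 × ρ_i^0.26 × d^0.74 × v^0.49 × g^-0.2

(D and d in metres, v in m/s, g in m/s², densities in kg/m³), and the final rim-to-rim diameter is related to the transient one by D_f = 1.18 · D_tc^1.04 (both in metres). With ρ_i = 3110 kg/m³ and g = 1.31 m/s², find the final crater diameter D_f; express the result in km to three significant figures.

D_f ≈ 94.9 km

In SI: d = 4690 m, v = 10300 m/s.
ρ_i^0.26 = 3110^0.26 = 8.093
d^0.74 = 4690^0.74 = 520.8
v^0.49 = 10300^0.49 = 92.53
g^-0.2 = 1.31^-0.2 = 0.9474
D_tc = 0.141 × 8.093 × 520.8 × 92.53 × 0.9474 = 52100 m
D_f = 1.18 × (52100)^1.04 = 94928 m
     = 94.93 km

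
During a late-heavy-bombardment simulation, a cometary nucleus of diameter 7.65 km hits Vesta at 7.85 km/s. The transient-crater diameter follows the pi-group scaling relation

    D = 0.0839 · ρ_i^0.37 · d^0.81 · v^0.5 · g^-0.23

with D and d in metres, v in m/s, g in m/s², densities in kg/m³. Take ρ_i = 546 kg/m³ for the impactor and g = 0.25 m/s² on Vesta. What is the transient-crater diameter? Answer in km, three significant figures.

In SI units: d = 7650 m, v = 7850 m/s.
ρ_i^0.37 = 546^0.37 = 10.30
d^0.81 = 7650^0.81 = 1399
v^0.5 = 7850^0.5 = 88.60
g^-0.23 = 0.25^-0.23 = 1.376
D = 0.0839 × 10.30 × 1399 × 88.60 × 1.376 = 1.474 × 10^5 m
   = 147.4 km

D ≈ 147 km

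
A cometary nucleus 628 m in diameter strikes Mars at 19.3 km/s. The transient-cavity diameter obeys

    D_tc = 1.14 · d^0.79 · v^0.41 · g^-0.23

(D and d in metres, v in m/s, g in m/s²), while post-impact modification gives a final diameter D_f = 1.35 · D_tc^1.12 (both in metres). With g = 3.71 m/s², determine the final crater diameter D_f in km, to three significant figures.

v = 19300 m/s.
d^0.79 = 628^0.79 = 162.3
v^0.41 = 19300^0.41 = 57.16
g^-0.23 = 3.71^-0.23 = 0.7397
D_tc = 1.14 × 162.3 × 57.16 × 0.7397 = 7823 m
D_f = 1.35 × (7823)^1.12 = 30968 m
     = 30.97 km

D_f ≈ 31.0 km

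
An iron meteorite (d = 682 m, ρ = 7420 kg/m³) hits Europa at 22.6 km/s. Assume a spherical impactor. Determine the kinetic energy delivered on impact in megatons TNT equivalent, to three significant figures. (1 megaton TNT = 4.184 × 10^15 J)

E ≈ 75200 Mt TNT

v = 22600 m/s.
Mass m = (π/6) ρ d³ = (π/6) × 7420 × (682)³ = 1.232 × 10^12 kg
E = ½ m v² = 0.5 × 1.232 × 10^12 × (22600)² = 3.146 × 10^20 J
   = 3.146 × 10^20 / 4.184×10^15 = 75191 Mt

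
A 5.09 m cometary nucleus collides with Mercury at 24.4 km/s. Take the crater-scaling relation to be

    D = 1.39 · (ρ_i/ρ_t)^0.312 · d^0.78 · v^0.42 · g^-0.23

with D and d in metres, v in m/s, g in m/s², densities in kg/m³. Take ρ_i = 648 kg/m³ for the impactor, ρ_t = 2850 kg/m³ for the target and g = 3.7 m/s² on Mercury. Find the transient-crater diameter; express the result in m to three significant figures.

In SI units: v = 24400 m/s.
(ρ_i/ρ_t)^0.312 = (648/2850)^0.312 = 0.6299
d^0.78 = 5.09^0.78 = 3.558
v^0.42 = 24400^0.42 = 69.62
g^-0.23 = 3.7^-0.23 = 0.7401
D = 1.39 × 0.6299 × 3.558 × 69.62 × 0.7401 = 160.5 m

D ≈ 161 m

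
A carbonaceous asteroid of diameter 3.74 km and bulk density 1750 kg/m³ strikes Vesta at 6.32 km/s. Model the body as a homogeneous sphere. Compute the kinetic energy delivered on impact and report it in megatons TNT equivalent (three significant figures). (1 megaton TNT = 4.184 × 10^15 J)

E ≈ 2.29 × 10^5 Mt TNT

d = 3740 m; v = 6320 m/s.
Mass m = (π/6) ρ d³ = (π/6) × 1750 × (3740)³ = 4.793 × 10^13 kg
E = ½ m v² = 0.5 × 4.793 × 10^13 × (6320)² = 9.572 × 10^20 J
   = 9.572 × 10^20 / 4.184×10^15 = 2.288 × 10^5 Mt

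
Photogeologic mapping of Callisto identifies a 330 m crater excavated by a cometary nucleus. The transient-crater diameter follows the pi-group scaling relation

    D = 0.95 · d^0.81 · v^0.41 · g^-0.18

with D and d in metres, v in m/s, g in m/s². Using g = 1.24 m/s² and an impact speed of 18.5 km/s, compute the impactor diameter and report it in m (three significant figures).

Rearranging for d: d = [D / (0.95 · 18500^0.41 · 1.24^-0.18)]^(1/0.81).
18500^0.41 = 56.17
1.24^-0.18 = 0.9620
Denominator = 0.95 × 56.17 × 0.9620 = 51.33
D / 51.33 = 330 / 51.33 = 6.429
d = 6.429^(1/0.81) = 6.429^1.2346 = 9.948 m

d ≈ 9.95 m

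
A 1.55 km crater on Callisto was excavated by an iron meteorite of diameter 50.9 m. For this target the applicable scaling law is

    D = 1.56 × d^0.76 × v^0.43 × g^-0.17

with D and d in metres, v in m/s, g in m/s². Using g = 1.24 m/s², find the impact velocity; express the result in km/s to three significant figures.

v ≈ 9.79 km/s

Rearranging for v: v = [D / (1.56 · 50.9^0.76 · 1.24^-0.17)]^(1/0.43).
D = 1550 m.
50.9^0.76 = 19.82
1.24^-0.17 = 0.9641
Denominator = 1.56 × 19.82 × 0.9641 = 29.81
D / 29.81 = 1550 / 29.81 = 52.00
v = 52.00^(1/0.43) = 52.00^2.3256 = 9789 m/s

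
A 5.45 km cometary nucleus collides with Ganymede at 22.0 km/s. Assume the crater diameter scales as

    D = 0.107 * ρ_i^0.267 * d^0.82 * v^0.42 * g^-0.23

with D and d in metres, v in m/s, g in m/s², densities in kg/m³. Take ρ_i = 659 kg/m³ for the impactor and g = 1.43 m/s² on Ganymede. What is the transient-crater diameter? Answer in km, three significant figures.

D ≈ 43.0 km

In SI units: d = 5450 m, v = 22000 m/s.
ρ_i^0.267 = 659^0.267 = 5.658
d^0.82 = 5450^0.82 = 1158
v^0.42 = 22000^0.42 = 66.65
g^-0.23 = 1.43^-0.23 = 0.9210
D = 0.107 × 5.658 × 1158 × 66.65 × 0.9210 = 43034 m
   = 43.03 km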